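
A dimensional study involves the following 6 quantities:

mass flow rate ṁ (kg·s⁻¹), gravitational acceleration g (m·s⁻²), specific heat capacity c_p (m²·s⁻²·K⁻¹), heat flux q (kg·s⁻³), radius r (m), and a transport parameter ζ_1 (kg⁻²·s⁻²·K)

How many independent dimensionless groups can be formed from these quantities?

There are 6 variables and 4 base dimensions (M, L, T, Θ).
The dimension matrix has rank 4.
Independent dimensionless groups: 6 − 4 = 2.

2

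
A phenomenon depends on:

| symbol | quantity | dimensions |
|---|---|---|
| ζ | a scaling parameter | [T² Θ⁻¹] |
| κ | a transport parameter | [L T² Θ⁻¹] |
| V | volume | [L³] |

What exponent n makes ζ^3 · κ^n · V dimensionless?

Balance the L exponent: (1)·n from κ, plus 3·(0) + (3) = 3 from the rest, must sum to zero.
n + 3 = 0, so n = -3.

-3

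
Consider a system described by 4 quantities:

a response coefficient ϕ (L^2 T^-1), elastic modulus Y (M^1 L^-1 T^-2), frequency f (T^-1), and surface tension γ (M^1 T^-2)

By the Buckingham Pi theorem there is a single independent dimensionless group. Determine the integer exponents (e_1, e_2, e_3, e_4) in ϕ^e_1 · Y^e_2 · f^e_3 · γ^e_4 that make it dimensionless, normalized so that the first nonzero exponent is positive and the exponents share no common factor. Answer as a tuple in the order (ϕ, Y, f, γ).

(1, 2, -1, -2)

M: e_1·(0) + e_2·(1) + e_3·(0) + e_4·(1) = 0
L: e_1·(2) + e_2·(-1) + e_3·(0) + e_4·(0) = 0
T: e_1·(-1) + e_2·(-2) + e_3·(-1) + e_4·(-2) = 0
Solving this homogeneous linear system for the smallest-integer solution (first nonzero entry positive) gives (1, 2, -1, -2).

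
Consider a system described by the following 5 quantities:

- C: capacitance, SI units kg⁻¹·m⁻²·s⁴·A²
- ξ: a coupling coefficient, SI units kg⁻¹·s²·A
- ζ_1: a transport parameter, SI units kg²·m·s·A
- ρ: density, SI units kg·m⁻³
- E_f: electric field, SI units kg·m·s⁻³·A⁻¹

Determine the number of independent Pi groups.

There are 5 variables and 4 base dimensions (M, L, T, I).
The dimension matrix has rank 4.
Independent dimensionless groups: 5 − 4 = 1.

1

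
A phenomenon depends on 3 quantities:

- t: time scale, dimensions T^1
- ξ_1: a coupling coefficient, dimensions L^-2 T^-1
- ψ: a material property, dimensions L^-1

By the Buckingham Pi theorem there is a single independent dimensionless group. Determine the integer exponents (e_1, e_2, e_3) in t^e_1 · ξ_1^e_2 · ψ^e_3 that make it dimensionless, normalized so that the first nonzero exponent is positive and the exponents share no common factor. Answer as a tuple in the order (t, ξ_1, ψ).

(1, 1, -2)

L: e_1·(0) + e_2·(-2) + e_3·(-1) = 0
T: e_1·(1) + e_2·(-1) + e_3·(0) = 0
Solving this homogeneous linear system for the smallest-integer solution (first nonzero entry positive) gives (1, 1, -2).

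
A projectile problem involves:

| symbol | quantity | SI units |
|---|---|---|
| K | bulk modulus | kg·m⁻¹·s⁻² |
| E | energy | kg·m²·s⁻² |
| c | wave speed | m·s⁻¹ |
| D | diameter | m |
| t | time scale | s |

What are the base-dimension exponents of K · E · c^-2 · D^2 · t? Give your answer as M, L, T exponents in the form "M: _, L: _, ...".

M: 2, L: 1, T: -1

Collect each base-dimension exponent across the product:
  M: (1) + (1) − 2·(0) + 2·(0) + (0) = 2
  L: (-1) + (2) − 2·(1) + 2·(1) + (0) = 1
  T: (-2) + (-2) − 2·(-1) + 2·(0) + (1) = -1
So the dimensions are [M² L T⁻¹].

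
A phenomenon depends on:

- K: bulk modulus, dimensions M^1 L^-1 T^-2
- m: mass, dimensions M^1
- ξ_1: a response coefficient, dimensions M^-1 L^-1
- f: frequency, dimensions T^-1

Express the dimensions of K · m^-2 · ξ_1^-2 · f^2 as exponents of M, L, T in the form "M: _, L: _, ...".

Collect each base-dimension exponent across the product:
  M: (1) − 2·(1) − 2·(-1) + 2·(0) = 1
  L: (-1) − 2·(0) − 2·(-1) + 2·(0) = 1
  T: (-2) − 2·(0) − 2·(0) + 2·(-1) = -4
So the dimensions are [M L T⁻⁴].

M: 1, L: 1, T: -4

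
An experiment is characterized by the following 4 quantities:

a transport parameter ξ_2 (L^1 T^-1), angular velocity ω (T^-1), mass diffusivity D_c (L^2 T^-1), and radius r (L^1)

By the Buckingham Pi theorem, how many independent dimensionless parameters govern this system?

There are 4 variables and 2 base dimensions (L, T).
The dimension matrix has rank 2.
Independent dimensionless groups: 4 − 2 = 2.

2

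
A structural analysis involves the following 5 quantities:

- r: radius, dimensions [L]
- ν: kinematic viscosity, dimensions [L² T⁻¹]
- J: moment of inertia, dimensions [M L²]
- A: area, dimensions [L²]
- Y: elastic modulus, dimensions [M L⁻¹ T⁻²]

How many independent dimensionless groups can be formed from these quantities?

2

There are 5 variables and 3 base dimensions (M, L, T).
The dimension matrix has rank 3.
Independent dimensionless groups: 5 − 3 = 2.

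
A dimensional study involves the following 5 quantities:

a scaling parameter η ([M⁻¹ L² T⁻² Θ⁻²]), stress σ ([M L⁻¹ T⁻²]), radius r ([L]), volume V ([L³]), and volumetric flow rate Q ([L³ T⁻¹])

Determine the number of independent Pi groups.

There are 5 variables and 4 base dimensions (M, L, T, Θ).
The dimension matrix has rank 4.
Independent dimensionless groups: 5 − 4 = 1.

1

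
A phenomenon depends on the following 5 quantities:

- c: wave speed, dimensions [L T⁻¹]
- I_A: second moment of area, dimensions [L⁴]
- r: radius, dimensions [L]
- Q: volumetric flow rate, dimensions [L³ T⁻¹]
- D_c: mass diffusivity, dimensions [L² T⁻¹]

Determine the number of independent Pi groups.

3

There are 5 variables and 2 base dimensions (L, T).
The dimension matrix has rank 2.
Independent dimensionless groups: 5 − 2 = 3.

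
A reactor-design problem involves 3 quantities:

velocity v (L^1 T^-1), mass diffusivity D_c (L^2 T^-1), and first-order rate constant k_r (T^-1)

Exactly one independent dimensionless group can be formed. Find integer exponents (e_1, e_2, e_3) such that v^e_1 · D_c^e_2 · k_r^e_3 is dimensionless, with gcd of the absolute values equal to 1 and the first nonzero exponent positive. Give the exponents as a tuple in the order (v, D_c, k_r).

(2, -1, -1)

L: e_1·(1) + e_2·(2) + e_3·(0) = 0
T: e_1·(-1) + e_2·(-1) + e_3·(-1) = 0
Solving this homogeneous linear system for the smallest-integer solution (first nonzero entry positive) gives (2, -1, -1).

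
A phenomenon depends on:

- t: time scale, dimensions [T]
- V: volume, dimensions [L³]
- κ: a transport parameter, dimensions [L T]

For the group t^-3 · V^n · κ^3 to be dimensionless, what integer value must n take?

Balance the L exponent: (3)·n from V, plus −3·(0) + 3·(1) = 3 from the rest, must sum to zero.
3n + 3 = 0, so n = -1.

-1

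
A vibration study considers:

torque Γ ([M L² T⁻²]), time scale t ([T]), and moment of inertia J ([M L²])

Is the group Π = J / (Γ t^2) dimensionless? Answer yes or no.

Sum the exponent of each base dimension across the product:
  M: −[Γ]_M − 2·[t]_M + [J]_M = −(1) − 2·(0) + (1) = 0
  L: −[Γ]_L − 2·[t]_L + [J]_L = −(2) − 2·(0) + (2) = 0
  T: −[Γ]_T − 2·[t]_T + [J]_T = −(-2) − 2·(1) + (0) = 0
  Θ: −[Γ]_Θ − 2·[t]_Θ + [J]_Θ = −(0) − 2·(0) + (0) = 0
All base exponents vanish — dimensionless.

yes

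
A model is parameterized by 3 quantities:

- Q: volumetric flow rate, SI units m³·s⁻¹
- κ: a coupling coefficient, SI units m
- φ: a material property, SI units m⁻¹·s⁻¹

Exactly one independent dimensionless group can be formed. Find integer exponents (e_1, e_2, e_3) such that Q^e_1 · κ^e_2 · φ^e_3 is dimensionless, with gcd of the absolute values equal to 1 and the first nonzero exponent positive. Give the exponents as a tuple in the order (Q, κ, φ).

(1, -4, -1)

L: e_1·(3) + e_2·(1) + e_3·(-1) = 0
T: e_1·(-1) + e_2·(0) + e_3·(-1) = 0
Solving this homogeneous linear system for the smallest-integer solution (first nonzero entry positive) gives (1, -4, -1).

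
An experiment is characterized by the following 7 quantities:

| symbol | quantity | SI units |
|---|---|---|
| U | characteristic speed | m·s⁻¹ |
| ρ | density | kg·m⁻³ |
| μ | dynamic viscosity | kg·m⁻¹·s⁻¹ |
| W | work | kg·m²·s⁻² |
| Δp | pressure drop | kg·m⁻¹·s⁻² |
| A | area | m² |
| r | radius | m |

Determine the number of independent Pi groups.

4

There are 7 variables and 3 base dimensions (M, L, T).
The dimension matrix has rank 3.
Independent dimensionless groups: 7 − 3 = 4.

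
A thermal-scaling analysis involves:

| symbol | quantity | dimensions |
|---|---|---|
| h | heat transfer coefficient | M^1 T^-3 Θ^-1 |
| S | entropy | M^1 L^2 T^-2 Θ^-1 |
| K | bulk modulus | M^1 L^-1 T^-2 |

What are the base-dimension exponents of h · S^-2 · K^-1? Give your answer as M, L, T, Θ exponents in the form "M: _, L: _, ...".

M: -2, L: -3, T: 3, Θ: 1

Collect each base-dimension exponent across the product:
  M: (1) − 2·(1) − (1) = -2
  L: (0) − 2·(2) − (-1) = -3
  T: (-3) − 2·(-2) − (-2) = 3
  Θ: (-1) − 2·(-1) − (0) = 1
So the dimensions are [M⁻² L⁻³ T³ Θ].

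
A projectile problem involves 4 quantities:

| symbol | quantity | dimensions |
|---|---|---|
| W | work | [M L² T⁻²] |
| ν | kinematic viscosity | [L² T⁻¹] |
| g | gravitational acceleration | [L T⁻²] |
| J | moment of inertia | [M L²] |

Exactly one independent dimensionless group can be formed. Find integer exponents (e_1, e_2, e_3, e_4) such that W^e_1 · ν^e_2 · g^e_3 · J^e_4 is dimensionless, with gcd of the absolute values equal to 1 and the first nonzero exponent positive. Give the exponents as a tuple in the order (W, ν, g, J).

M: e_1·(1) + e_2·(0) + e_3·(0) + e_4·(1) = 0
L: e_1·(2) + e_2·(2) + e_3·(1) + e_4·(2) = 0
T: e_1·(-2) + e_2·(-1) + e_3·(-2) + e_4·(0) = 0
Solving this homogeneous linear system for the smallest-integer solution (first nonzero entry positive) gives (3, 2, -4, -3).

(3, 2, -4, -3)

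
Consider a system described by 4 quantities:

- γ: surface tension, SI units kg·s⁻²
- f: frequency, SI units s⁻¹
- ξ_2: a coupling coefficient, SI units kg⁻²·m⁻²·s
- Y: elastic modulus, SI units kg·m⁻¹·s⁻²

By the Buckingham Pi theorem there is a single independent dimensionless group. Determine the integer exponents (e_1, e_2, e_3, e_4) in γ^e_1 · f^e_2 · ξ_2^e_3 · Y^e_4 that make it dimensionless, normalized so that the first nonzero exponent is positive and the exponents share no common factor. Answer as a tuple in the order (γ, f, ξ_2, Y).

M: e_1·(1) + e_2·(0) + e_3·(-2) + e_4·(1) = 0
L: e_1·(0) + e_2·(0) + e_3·(-2) + e_4·(-1) = 0
T: e_1·(-2) + e_2·(-1) + e_3·(1) + e_4·(-2) = 0
Solving this homogeneous linear system for the smallest-integer solution (first nonzero entry positive) gives (4, -3, 1, -2).

(4, -3, 1, -2)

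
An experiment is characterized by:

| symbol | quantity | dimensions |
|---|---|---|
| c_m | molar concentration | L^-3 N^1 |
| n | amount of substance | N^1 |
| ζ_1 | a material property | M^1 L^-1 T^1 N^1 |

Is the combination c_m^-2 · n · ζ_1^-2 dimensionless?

no

Sum the exponent of each base dimension across the product:
  M: −2·[c_m]_M + [n]_M − 2·[ζ_1]_M = −2·(0) + (0) − 2·(1) = -2
  L: −2·[c_m]_L + [n]_L − 2·[ζ_1]_L = −2·(-3) + (0) − 2·(-1) = 8
  T: −2·[c_m]_T + [n]_T − 2·[ζ_1]_T = −2·(0) + (0) − 2·(1) = -2
  N: −2·[c_m]_N + [n]_N − 2·[ζ_1]_N = −2·(1) + (1) − 2·(1) = -3
Net dimensions [M⁻² L⁸ T⁻² N⁻³] ≠ [1] — not dimensionless.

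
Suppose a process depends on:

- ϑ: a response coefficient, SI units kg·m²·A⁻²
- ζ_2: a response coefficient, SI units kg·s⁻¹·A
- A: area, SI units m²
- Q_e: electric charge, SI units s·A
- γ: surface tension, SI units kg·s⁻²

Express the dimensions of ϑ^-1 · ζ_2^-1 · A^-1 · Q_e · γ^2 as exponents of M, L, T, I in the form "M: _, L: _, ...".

M: 0, L: -4, T: -2, I: 2

Collect each base-dimension exponent across the product:
  M: −(1) − (1) − (0) + (0) + 2·(1) = 0
  L: −(2) − (0) − (2) + (0) + 2·(0) = -4
  T: −(0) − (-1) − (0) + (1) + 2·(-2) = -2
  I: −(-2) − (1) − (0) + (1) + 2·(0) = 2
So the dimensions are [L⁻⁴ T⁻² I²].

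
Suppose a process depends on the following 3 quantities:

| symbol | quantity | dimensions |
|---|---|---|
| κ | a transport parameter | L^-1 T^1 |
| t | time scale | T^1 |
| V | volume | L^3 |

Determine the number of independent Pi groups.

There are 3 variables and 2 base dimensions (L, T).
The dimension matrix has rank 2.
Independent dimensionless groups: 3 − 2 = 1.

1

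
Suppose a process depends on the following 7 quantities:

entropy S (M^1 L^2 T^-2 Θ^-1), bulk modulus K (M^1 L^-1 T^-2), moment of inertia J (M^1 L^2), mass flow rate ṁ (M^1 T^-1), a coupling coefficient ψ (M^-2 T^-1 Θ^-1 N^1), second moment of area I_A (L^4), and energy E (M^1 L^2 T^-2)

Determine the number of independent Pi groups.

2

There are 7 variables and 5 base dimensions (M, L, T, Θ, N).
The dimension matrix has rank 5.
Independent dimensionless groups: 7 − 5 = 2.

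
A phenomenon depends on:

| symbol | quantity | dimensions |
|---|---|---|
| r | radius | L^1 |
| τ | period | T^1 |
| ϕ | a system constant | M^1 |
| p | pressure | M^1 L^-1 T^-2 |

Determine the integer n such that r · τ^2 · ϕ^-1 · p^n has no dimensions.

Balance the M exponent: (1)·n from p, plus (0) + 2·(0) − (1) = -1 from the rest, must sum to zero.
n − 1 = 0, so n = 1.

1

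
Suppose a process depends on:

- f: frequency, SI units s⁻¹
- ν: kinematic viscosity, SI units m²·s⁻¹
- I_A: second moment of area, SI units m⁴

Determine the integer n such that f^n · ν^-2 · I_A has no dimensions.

2

Balance the T exponent: (-1)·n from f, plus −2·(-1) + (0) = 2 from the rest, must sum to zero.
−n + 2 = 0, so n = 2.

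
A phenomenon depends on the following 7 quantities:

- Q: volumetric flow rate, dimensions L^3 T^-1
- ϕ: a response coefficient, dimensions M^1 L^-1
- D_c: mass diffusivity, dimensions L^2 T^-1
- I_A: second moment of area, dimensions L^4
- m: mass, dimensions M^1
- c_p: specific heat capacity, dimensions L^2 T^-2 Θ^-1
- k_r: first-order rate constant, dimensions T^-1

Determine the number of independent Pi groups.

3

There are 7 variables and 4 base dimensions (M, L, T, Θ).
The dimension matrix has rank 4.
Independent dimensionless groups: 7 − 4 = 3.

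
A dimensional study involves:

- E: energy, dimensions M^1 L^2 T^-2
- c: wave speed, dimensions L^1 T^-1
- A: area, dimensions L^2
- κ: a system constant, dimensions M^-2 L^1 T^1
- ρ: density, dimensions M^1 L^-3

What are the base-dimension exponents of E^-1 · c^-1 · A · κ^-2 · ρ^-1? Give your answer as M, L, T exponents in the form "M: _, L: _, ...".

Collect each base-dimension exponent across the product:
  M: −(1) − (0) + (0) − 2·(-2) − (1) = 2
  L: −(2) − (1) + (2) − 2·(1) − (-3) = 0
  T: −(-2) − (-1) + (0) − 2·(1) − (0) = 1
So the dimensions are [M² T].

M: 2, L: 0, T: 1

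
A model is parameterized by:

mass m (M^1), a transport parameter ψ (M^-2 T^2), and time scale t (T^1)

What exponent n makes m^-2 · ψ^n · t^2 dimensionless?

-1

Balance the M exponent: (-2)·n from ψ, plus −2·(1) + 2·(0) = -2 from the rest, must sum to zero.
-2n − 2 = 0, so n = -1.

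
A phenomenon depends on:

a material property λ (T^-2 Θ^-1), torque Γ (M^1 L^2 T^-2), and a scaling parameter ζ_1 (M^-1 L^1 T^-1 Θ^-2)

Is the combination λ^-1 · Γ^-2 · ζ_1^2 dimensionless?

no

Sum the exponent of each base dimension across the product:
  M: −[λ]_M − 2·[Γ]_M + 2·[ζ_1]_M = −(0) − 2·(1) + 2·(-1) = -4
  L: −[λ]_L − 2·[Γ]_L + 2·[ζ_1]_L = −(0) − 2·(2) + 2·(1) = -2
  T: −[λ]_T − 2·[Γ]_T + 2·[ζ_1]_T = −(-2) − 2·(-2) + 2·(-1) = 4
  Θ: −[λ]_Θ − 2·[Γ]_Θ + 2·[ζ_1]_Θ = −(-1) − 2·(0) + 2·(-2) = -3
Net dimensions [M⁻⁴ L⁻² T⁴ Θ⁻³] ≠ [1] — not dimensionless.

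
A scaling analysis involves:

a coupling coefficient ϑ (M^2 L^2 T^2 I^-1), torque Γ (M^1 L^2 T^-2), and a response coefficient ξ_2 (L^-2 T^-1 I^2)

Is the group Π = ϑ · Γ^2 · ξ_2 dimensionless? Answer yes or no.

Sum the exponent of each base dimension across the product:
  M: [ϑ]_M + 2·[Γ]_M + [ξ_2]_M = (2) + 2·(1) + (0) = 4
  L: [ϑ]_L + 2·[Γ]_L + [ξ_2]_L = (2) + 2·(2) + (-2) = 4
  T: [ϑ]_T + 2·[Γ]_T + [ξ_2]_T = (2) + 2·(-2) + (-1) = -3
  I: [ϑ]_I + 2·[Γ]_I + [ξ_2]_I = (-1) + 2·(0) + (2) = 1
Net dimensions [M⁴ L⁴ T⁻³ I] ≠ [1] — not dimensionless.

no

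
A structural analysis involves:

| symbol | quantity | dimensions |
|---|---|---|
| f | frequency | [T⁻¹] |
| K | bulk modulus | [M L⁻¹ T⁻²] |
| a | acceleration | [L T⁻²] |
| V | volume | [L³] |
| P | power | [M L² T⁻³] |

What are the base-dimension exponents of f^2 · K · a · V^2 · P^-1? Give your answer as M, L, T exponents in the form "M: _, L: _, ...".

M: 0, L: 4, T: -3

Collect each base-dimension exponent across the product:
  M: 2·(0) + (1) + (0) + 2·(0) − (1) = 0
  L: 2·(0) + (-1) + (1) + 2·(3) − (2) = 4
  T: 2·(-1) + (-2) + (-2) + 2·(0) − (-3) = -3
So the dimensions are [L⁴ T⁻³].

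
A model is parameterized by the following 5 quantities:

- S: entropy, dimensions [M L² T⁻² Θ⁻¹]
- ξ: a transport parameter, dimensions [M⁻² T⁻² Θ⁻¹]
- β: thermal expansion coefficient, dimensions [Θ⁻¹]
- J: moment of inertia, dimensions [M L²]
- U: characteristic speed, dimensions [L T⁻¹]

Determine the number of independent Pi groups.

There are 5 variables and 4 base dimensions (M, L, T, Θ).
The dimension matrix has rank 4.
Independent dimensionless groups: 5 − 4 = 1.

1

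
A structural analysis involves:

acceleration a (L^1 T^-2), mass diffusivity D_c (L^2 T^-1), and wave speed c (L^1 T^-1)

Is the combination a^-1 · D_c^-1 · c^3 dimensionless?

Sum the exponent of each base dimension across the product:
  M: −[a]_M − [D_c]_M + 3·[c]_M = −(0) − (0) + 3·(0) = 0
  L: −[a]_L − [D_c]_L + 3·[c]_L = −(1) − (2) + 3·(1) = 0
  T: −[a]_T − [D_c]_T + 3·[c]_T = −(-2) − (-1) + 3·(-1) = 0
All base exponents vanish — dimensionless.

yes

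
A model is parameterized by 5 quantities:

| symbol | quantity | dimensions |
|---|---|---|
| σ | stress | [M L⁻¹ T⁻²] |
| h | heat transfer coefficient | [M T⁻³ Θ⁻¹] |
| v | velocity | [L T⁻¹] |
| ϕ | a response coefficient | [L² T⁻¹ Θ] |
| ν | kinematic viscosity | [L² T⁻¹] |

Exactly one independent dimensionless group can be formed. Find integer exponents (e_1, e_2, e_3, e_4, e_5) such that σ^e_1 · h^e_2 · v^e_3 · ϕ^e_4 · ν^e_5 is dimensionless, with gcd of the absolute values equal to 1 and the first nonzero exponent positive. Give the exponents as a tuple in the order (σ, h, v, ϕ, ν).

M: e_1·(1) + e_2·(1) + e_3·(0) + e_4·(0) + e_5·(0) = 0
L: e_1·(-1) + e_2·(0) + e_3·(1) + e_4·(2) + e_5·(2) = 0
T: e_1·(-2) + e_2·(-3) + e_3·(-1) + e_4·(-1) + e_5·(-1) = 0
Θ: e_1·(0) + e_2·(-1) + e_3·(0) + e_4·(1) + e_5·(0) = 0
Solving this homogeneous linear system for the smallest-integer solution (first nonzero entry positive) gives (1, -1, 1, -1, 1).

(1, -1, 1, -1, 1)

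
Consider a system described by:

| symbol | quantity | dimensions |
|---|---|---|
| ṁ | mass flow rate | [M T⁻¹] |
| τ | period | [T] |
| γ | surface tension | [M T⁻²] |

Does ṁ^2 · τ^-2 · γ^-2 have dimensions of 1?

Sum the exponent of each base dimension across the product:
  M: 2·[ṁ]_M − 2·[τ]_M − 2·[γ]_M = 2·(1) − 2·(0) − 2·(1) = 0
  L: 2·[ṁ]_L − 2·[τ]_L − 2·[γ]_L = 2·(0) − 2·(0) − 2·(0) = 0
  T: 2·[ṁ]_T − 2·[τ]_T − 2·[γ]_T = 2·(-1) − 2·(1) − 2·(-2) = 0
All base exponents vanish — dimensionless.

yes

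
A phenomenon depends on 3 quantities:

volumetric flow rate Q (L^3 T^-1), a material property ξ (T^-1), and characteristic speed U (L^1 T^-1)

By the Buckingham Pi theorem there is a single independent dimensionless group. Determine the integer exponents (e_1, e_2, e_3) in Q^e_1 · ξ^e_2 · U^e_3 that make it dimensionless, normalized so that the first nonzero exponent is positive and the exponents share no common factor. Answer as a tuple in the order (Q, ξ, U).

L: e_1·(3) + e_2·(0) + e_3·(1) = 0
T: e_1·(-1) + e_2·(-1) + e_3·(-1) = 0
Solving this homogeneous linear system for the smallest-integer solution (first nonzero entry positive) gives (1, 2, -3).

(1, 2, -3)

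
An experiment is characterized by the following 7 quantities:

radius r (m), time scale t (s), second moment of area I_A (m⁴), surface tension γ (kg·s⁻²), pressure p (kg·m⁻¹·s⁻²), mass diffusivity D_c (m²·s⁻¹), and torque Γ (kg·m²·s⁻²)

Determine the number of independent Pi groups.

There are 7 variables and 3 base dimensions (M, L, T).
The dimension matrix has rank 3.
Independent dimensionless groups: 7 − 3 = 4.

4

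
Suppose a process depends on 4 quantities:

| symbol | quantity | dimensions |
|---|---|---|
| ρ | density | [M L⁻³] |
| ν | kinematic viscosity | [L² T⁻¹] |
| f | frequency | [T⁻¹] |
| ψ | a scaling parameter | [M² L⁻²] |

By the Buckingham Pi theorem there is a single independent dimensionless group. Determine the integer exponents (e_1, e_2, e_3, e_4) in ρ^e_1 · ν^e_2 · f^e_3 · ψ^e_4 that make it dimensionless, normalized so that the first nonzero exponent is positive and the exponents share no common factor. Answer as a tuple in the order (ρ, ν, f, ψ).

M: e_1·(1) + e_2·(0) + e_3·(0) + e_4·(2) = 0
L: e_1·(-3) + e_2·(2) + e_3·(0) + e_4·(-2) = 0
T: e_1·(0) + e_2·(-1) + e_3·(-1) + e_4·(0) = 0
Solving this homogeneous linear system for the smallest-integer solution (first nonzero entry positive) gives (2, 2, -2, -1).

(2, 2, -2, -1)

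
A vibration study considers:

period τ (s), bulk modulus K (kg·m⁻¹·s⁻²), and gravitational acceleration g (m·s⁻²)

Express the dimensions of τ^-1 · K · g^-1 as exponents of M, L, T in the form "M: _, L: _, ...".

M: 1, L: -2, T: -1

Collect each base-dimension exponent across the product:
  M: −(0) + (1) − (0) = 1
  L: −(0) + (-1) − (1) = -2
  T: −(1) + (-2) − (-2) = -1
So the dimensions are [M L⁻² T⁻¹].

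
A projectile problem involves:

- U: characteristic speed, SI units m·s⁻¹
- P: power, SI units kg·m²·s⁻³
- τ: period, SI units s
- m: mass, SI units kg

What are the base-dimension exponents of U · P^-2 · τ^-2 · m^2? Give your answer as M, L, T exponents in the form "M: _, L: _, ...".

M: 0, L: -3, T: 3

Collect each base-dimension exponent across the product:
  M: (0) − 2·(1) − 2·(0) + 2·(1) = 0
  L: (1) − 2·(2) − 2·(0) + 2·(0) = -3
  T: (-1) − 2·(-3) − 2·(1) + 2·(0) = 3
So the dimensions are [L⁻³ T³].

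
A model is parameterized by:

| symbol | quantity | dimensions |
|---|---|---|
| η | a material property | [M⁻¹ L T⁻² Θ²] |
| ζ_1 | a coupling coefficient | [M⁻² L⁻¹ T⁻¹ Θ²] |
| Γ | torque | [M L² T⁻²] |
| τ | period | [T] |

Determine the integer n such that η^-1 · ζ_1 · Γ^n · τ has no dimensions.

Balance the M exponent: (1)·n from Γ, plus −(-1) + (-2) + (0) = -1 from the rest, must sum to zero.
n − 1 = 0, so n = 1.

1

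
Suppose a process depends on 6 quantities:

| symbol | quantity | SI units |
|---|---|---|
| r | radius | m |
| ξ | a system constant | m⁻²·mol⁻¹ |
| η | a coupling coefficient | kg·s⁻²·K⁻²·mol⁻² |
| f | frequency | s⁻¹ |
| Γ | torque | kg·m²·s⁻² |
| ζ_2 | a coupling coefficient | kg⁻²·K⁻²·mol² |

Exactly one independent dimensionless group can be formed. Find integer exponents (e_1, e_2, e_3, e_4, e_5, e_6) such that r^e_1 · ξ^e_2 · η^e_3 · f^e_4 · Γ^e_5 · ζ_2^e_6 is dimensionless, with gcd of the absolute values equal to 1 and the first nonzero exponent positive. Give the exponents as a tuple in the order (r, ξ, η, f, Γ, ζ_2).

M: e_1·(0) + e_2·(0) + e_3·(1) + e_4·(0) + e_5·(1) + e_6·(-2) = 0
L: e_1·(1) + e_2·(-2) + e_3·(0) + e_4·(0) + e_5·(2) + e_6·(0) = 0
T: e_1·(0) + e_2·(0) + e_3·(-2) + e_4·(-1) + e_5·(-2) + e_6·(0) = 0
Θ: e_1·(0) + e_2·(0) + e_3·(-2) + e_4·(0) + e_5·(0) + e_6·(-2) = 0
N: e_1·(0) + e_2·(-1) + e_3·(-2) + e_4·(0) + e_5·(0) + e_6·(2) = 0
Solving this homogeneous linear system for the smallest-integer solution (first nonzero entry positive) gives (2, 4, -1, -4, 3, 1).

(2, 4, -1, -4, 3, 1)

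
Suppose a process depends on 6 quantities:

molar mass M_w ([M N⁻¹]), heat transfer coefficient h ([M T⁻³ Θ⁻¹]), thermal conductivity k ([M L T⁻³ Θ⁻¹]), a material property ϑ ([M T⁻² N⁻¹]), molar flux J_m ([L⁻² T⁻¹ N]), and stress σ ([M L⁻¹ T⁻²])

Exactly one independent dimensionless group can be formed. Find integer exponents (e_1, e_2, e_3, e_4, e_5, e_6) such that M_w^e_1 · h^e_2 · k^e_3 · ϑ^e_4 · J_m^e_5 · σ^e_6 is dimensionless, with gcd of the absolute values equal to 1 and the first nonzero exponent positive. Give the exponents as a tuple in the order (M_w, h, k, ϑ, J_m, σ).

M: e_1·(1) + e_2·(1) + e_3·(1) + e_4·(1) + e_5·(0) + e_6·(1) = 0
L: e_1·(0) + e_2·(0) + e_3·(1) + e_4·(0) + e_5·(-2) + e_6·(-1) = 0
T: e_1·(0) + e_2·(-3) + e_3·(-3) + e_4·(-2) + e_5·(-1) + e_6·(-2) = 0
Θ: e_1·(0) + e_2·(-1) + e_3·(-1) + e_4·(0) + e_5·(0) + e_6·(0) = 0
N: e_1·(-1) + e_2·(0) + e_3·(0) + e_4·(-1) + e_5·(1) + e_6·(0) = 0
Solving this homogeneous linear system for the smallest-integer solution (first nonzero entry positive) gives (1, -2, 2, 1, 2, -2).

(1, -2, 2, 1, 2, -2)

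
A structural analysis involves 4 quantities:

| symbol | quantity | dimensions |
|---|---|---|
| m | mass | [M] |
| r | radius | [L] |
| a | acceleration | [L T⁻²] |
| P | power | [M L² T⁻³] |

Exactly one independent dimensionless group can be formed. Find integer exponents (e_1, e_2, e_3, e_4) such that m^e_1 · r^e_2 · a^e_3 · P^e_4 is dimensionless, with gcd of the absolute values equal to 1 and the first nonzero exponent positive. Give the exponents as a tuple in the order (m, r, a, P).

(2, 1, 3, -2)

M: e_1·(1) + e_2·(0) + e_3·(0) + e_4·(1) = 0
L: e_1·(0) + e_2·(1) + e_3·(1) + e_4·(2) = 0
T: e_1·(0) + e_2·(0) + e_3·(-2) + e_4·(-3) = 0
Solving this homogeneous linear system for the smallest-integer solution (first nonzero entry positive) gives (2, 1, 3, -2).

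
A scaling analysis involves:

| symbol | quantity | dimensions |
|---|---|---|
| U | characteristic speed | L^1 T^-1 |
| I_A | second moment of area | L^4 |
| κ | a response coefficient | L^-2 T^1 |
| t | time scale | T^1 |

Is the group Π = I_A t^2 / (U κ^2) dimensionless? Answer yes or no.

no

Sum the exponent of each base dimension across the product:
  L: −[U]_L + [I_A]_L − 2·[κ]_L + 2·[t]_L = −(1) + (4) − 2·(-2) + 2·(0) = 7
  T: −[U]_T + [I_A]_T − 2·[κ]_T + 2·[t]_T = −(-1) + (0) − 2·(1) + 2·(1) = 1
Net dimensions [L⁷ T] ≠ [1] — not dimensionless.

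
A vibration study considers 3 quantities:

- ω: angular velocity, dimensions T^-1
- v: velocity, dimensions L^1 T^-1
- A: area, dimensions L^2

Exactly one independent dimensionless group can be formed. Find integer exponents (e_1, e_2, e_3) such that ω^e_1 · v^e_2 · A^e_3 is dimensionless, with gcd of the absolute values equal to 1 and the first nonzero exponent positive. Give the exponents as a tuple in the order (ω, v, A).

L: e_1·(0) + e_2·(1) + e_3·(2) = 0
T: e_1·(-1) + e_2·(-1) + e_3·(0) = 0
Solving this homogeneous linear system for the smallest-integer solution (first nonzero entry positive) gives (2, -2, 1).

(2, -2, 1)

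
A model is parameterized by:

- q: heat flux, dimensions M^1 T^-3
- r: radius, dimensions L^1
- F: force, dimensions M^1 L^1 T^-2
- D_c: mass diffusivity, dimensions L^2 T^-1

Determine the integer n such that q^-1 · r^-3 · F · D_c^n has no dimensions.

1

Balance the L exponent: (2)·n from D_c, plus −(0) − 3·(1) + (1) = -2 from the rest, must sum to zero.
2n − 2 = 0, so n = 1.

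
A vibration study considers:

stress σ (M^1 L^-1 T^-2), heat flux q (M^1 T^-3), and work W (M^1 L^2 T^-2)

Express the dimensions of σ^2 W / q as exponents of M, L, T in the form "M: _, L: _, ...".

M: 2, L: 0, T: -3

Collect each base-dimension exponent across the product:
  M: 2·(1) − (1) + (1) = 2
  L: 2·(-1) − (0) + (2) = 0
  T: 2·(-2) − (-3) + (-2) = -3
So the dimensions are [M² T⁻³].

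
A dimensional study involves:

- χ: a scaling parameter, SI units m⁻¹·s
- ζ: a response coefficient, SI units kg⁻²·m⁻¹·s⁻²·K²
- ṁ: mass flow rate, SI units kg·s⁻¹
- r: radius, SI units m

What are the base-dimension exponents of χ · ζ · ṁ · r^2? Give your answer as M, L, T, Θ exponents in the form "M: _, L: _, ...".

M: -1, L: 0, T: -2, Θ: 2

Collect each base-dimension exponent across the product:
  M: (0) + (-2) + (1) + 2·(0) = -1
  L: (-1) + (-1) + (0) + 2·(1) = 0
  T: (1) + (-2) + (-1) + 2·(0) = -2
  Θ: (0) + (2) + (0) + 2·(0) = 2
So the dimensions are [M⁻¹ T⁻² Θ²].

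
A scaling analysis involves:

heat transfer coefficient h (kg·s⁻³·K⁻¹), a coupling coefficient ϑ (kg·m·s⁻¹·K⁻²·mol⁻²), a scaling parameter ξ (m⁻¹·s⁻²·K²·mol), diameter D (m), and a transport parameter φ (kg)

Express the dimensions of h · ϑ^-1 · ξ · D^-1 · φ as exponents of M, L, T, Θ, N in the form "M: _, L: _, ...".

Collect each base-dimension exponent across the product:
  M: (1) − (1) + (0) − (0) + (1) = 1
  L: (0) − (1) + (-1) − (1) + (0) = -3
  T: (-3) − (-1) + (-2) − (0) + (0) = -4
  Θ: (-1) − (-2) + (2) − (0) + (0) = 3
  N: (0) − (-2) + (1) − (0) + (0) = 3
So the dimensions are [M L⁻³ T⁻⁴ Θ³ N³].

M: 1, L: -3, T: -4, Θ: 3, N: 3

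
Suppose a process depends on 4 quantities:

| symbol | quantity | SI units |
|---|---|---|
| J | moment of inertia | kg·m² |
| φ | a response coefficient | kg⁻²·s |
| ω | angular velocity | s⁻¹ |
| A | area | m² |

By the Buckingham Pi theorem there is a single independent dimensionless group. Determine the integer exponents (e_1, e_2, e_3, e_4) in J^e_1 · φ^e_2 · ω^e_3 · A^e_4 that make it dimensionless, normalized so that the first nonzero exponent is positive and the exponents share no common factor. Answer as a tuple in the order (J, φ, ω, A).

M: e_1·(1) + e_2·(-2) + e_3·(0) + e_4·(0) = 0
L: e_1·(2) + e_2·(0) + e_3·(0) + e_4·(2) = 0
T: e_1·(0) + e_2·(1) + e_3·(-1) + e_4·(0) = 0
Solving this homogeneous linear system for the smallest-integer solution (first nonzero entry positive) gives (2, 1, 1, -2).

(2, 1, 1, -2)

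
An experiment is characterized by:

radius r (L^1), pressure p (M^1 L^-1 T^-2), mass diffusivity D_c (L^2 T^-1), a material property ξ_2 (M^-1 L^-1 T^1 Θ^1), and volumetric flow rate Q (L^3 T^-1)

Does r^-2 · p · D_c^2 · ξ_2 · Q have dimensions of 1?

Sum the exponent of each base dimension across the product:
  M: −2·[r]_M + [p]_M + 2·[D_c]_M + [ξ_2]_M + [Q]_M = −2·(0) + (1) + 2·(0) + (-1) + (0) = 0
  L: −2·[r]_L + [p]_L + 2·[D_c]_L + [ξ_2]_L + [Q]_L = −2·(1) + (-1) + 2·(2) + (-1) + (3) = 3
  T: −2·[r]_T + [p]_T + 2·[D_c]_T + [ξ_2]_T + [Q]_T = −2·(0) + (-2) + 2·(-1) + (1) + (-1) = -4
  Θ: −2·[r]_Θ + [p]_Θ + 2·[D_c]_Θ + [ξ_2]_Θ + [Q]_Θ = −2·(0) + (0) + 2·(0) + (1) + (0) = 1
Net dimensions [L³ T⁻⁴ Θ] ≠ [1] — not dimensionless.

no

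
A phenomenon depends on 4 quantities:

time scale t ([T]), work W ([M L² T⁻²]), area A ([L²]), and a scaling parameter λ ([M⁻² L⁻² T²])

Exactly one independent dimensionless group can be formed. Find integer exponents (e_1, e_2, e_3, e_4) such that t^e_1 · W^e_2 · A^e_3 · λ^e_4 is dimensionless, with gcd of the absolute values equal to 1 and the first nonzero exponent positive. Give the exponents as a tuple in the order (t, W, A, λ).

(2, 2, -1, 1)

M: e_1·(0) + e_2·(1) + e_3·(0) + e_4·(-2) = 0
L: e_1·(0) + e_2·(2) + e_3·(2) + e_4·(-2) = 0
T: e_1·(1) + e_2·(-2) + e_3·(0) + e_4·(2) = 0
Solving this homogeneous linear system for the smallest-integer solution (first nonzero entry positive) gives (2, 2, -1, 1).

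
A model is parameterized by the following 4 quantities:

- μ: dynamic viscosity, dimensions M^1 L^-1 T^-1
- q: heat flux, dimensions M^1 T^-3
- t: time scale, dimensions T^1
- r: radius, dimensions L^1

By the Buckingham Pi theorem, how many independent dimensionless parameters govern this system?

1

There are 4 variables and 3 base dimensions (M, L, T).
The dimension matrix has rank 3.
Independent dimensionless groups: 4 − 3 = 1.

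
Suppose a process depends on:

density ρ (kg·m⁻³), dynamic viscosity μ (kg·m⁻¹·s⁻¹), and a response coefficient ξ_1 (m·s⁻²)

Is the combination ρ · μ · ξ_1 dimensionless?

Sum the exponent of each base dimension across the product:
  M: [ρ]_M + [μ]_M + [ξ_1]_M = (1) + (1) + (0) = 2
  L: [ρ]_L + [μ]_L + [ξ_1]_L = (-3) + (-1) + (1) = -3
  T: [ρ]_T + [μ]_T + [ξ_1]_T = (0) + (-1) + (-2) = -3
Net dimensions [M² L⁻³ T⁻³] ≠ [1] — not dimensionless.

no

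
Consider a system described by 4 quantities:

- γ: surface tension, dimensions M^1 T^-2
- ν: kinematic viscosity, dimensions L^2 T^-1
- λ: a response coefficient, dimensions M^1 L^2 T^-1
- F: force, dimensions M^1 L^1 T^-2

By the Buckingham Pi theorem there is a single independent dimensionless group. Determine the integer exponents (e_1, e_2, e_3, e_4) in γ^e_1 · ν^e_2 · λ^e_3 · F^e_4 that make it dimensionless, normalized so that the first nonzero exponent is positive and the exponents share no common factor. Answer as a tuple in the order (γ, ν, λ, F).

M: e_1·(1) + e_2·(0) + e_3·(1) + e_4·(1) = 0
L: e_1·(0) + e_2·(2) + e_3·(2) + e_4·(1) = 0
T: e_1·(-2) + e_2·(-1) + e_3·(-1) + e_4·(-2) = 0
Solving this homogeneous linear system for the smallest-integer solution (first nonzero entry positive) gives (3, 1, 1, -4).

(3, 1, 1, -4)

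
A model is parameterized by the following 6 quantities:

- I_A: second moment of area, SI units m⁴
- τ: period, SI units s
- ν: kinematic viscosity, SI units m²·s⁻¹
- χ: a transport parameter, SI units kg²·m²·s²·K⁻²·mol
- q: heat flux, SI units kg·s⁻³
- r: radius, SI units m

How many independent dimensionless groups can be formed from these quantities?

There are 6 variables and 5 base dimensions (M, L, T, Θ, N).
The dimension matrix has rank 4 (less than 5: the dimension vectors are linearly dependent).
Independent dimensionless groups: 6 − 4 = 2.

2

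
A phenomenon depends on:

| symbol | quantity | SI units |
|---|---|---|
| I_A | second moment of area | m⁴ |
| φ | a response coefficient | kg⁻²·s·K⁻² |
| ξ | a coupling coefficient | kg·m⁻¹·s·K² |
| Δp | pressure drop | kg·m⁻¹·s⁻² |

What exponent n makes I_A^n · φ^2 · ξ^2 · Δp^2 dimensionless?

Balance the L exponent: (4)·n from I_A, plus 2·(0) + 2·(-1) + 2·(-1) = -4 from the rest, must sum to zero.
4n − 4 = 0, so n = 1.

1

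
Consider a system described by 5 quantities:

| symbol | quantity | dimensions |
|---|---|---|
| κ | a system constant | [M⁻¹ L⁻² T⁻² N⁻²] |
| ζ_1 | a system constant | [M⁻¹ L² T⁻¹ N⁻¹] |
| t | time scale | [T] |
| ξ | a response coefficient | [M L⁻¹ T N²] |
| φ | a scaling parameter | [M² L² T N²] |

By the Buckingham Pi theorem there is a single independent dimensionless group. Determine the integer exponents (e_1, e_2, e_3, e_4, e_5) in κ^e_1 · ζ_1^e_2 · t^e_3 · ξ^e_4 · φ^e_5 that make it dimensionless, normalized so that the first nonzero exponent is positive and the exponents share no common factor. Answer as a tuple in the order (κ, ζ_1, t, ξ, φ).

(2, 2, 3, 2, 1)

M: e_1·(-1) + e_2·(-1) + e_3·(0) + e_4·(1) + e_5·(2) = 0
L: e_1·(-2) + e_2·(2) + e_3·(0) + e_4·(-1) + e_5·(2) = 0
T: e_1·(-2) + e_2·(-1) + e_3·(1) + e_4·(1) + e_5·(1) = 0
N: e_1·(-2) + e_2·(-1) + e_3·(0) + e_4·(2) + e_5·(2) = 0
Solving this homogeneous linear system for the smallest-integer solution (first nonzero entry positive) gives (2, 2, 3, 2, 1).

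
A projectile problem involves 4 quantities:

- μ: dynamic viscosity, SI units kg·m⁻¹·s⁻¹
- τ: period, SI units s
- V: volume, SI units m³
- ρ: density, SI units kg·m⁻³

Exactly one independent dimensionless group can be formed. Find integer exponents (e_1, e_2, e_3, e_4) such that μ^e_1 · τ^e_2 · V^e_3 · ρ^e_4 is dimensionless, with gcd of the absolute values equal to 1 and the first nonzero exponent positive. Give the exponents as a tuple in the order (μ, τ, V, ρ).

(3, 3, -2, -3)

M: e_1·(1) + e_2·(0) + e_3·(0) + e_4·(1) = 0
L: e_1·(-1) + e_2·(0) + e_3·(3) + e_4·(-3) = 0
T: e_1·(-1) + e_2·(1) + e_3·(0) + e_4·(0) = 0
Solving this homogeneous linear system for the smallest-integer solution (first nonzero entry positive) gives (3, 3, -2, -3).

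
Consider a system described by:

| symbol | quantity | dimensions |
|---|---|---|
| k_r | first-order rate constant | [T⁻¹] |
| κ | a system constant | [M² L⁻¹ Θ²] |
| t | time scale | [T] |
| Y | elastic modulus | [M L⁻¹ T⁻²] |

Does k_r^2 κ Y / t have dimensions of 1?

Sum the exponent of each base dimension across the product:
  M: 2·[k_r]_M + [κ]_M − [t]_M + [Y]_M = 2·(0) + (2) − (0) + (1) = 3
  L: 2·[k_r]_L + [κ]_L − [t]_L + [Y]_L = 2·(0) + (-1) − (0) + (-1) = -2
  T: 2·[k_r]_T + [κ]_T − [t]_T + [Y]_T = 2·(-1) + (0) − (1) + (-2) = -5
  Θ: 2·[k_r]_Θ + [κ]_Θ − [t]_Θ + [Y]_Θ = 2·(0) + (2) − (0) + (0) = 2
Net dimensions [M³ L⁻² T⁻⁵ Θ²] ≠ [1] — not dimensionless.

no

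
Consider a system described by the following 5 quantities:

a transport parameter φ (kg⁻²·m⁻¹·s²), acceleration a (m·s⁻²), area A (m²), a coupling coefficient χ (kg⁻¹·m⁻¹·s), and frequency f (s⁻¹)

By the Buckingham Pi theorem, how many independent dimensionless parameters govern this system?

2

There are 5 variables and 3 base dimensions (M, L, T).
The dimension matrix has rank 3.
Independent dimensionless groups: 5 − 3 = 2.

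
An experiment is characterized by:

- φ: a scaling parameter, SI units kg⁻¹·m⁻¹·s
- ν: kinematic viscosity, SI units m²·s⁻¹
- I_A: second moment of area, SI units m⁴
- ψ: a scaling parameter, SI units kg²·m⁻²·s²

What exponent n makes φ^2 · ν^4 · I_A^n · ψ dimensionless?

-1

Balance the L exponent: (4)·n from I_A, plus 2·(-1) + 4·(2) + (-2) = 4 from the rest, must sum to zero.
4n + 4 = 0, so n = -1.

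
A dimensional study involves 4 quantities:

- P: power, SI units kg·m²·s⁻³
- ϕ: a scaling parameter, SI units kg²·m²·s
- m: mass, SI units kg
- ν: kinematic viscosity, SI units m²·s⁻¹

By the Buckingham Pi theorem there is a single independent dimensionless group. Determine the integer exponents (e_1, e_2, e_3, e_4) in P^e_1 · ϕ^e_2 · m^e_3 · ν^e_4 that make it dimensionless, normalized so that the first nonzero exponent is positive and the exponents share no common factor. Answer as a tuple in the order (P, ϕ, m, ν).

M: e_1·(1) + e_2·(2) + e_3·(1) + e_4·(0) = 0
L: e_1·(2) + e_2·(2) + e_3·(0) + e_4·(2) = 0
T: e_1·(-3) + e_2·(1) + e_3·(0) + e_4·(-1) = 0
Solving this homogeneous linear system for the smallest-integer solution (first nonzero entry positive) gives (1, 1, -3, -2).

(1, 1, -3, -2)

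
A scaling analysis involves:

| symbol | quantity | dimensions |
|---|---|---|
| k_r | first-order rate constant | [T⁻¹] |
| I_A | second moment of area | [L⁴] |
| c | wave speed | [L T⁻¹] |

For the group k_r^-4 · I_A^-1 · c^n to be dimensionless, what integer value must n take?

4

Balance the L exponent: (1)·n from c, plus −4·(0) − (4) = -4 from the rest, must sum to zero.
n − 4 = 0, so n = 4.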